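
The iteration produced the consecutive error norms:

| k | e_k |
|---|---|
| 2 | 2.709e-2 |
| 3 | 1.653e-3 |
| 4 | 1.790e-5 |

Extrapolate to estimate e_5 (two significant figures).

1.2e-8

First estimate the order: p ≈ ln(e_4/e_3) / ln(e_3/e_2) = ln(1.790e-5/1.653e-3)/ln(1.653e-3/2.709e-2) = ln(0.0108288)/ln(0.0610188) ≈ 1.6182.
Then e_5 ≈ e_4·(e_4/e_3)^p = 1.790e-5·(0.0108288)^1.6182 = 1.790e-5·0.000660021 ≈ 1.181e-08.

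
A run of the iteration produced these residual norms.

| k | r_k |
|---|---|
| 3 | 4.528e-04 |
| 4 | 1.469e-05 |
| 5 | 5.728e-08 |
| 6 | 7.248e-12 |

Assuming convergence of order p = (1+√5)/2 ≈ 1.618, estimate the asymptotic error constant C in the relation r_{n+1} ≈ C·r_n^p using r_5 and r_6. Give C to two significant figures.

C ≈ r_6 / r_5^1.618
  = 7.248e-12 / (5.728e-08)^1.618
  = 7.248e-12 / 1.91624e-12 ≈ 3.7824

3.8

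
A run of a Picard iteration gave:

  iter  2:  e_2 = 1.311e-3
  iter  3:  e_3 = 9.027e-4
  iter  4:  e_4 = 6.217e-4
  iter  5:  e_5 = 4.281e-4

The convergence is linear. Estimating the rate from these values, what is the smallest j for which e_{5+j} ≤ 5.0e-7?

Rate ρ ≈ e_5/e_4 = 4.281e-4/6.217e-4 = 0.6886.
After j more steps, e_{5+j} ≈ 4.281e-4·ρ^j; need ρ^j ≤ 5.0e-7/4.281e-4 = 0.00116795.
j ≥ ln(0.00116795)/ln(0.6886) = -6.7525/-0.37309 = 18.099.
So 19 more iterations are needed.

19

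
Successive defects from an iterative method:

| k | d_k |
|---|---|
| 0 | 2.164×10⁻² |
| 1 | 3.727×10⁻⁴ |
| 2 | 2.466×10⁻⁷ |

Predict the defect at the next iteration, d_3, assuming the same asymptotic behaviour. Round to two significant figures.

First estimate the order: p ≈ ln(d_2/d_1) / ln(d_1/d_0) = ln(2.466×10⁻⁷/3.727×10⁻⁴)/ln(3.727×10⁻⁴/2.164×10⁻²) = ln(0.000661658)/ln(0.0172227) ≈ 1.8025.
Then d_3 ≈ d_2·(d_2/d_1)^p = 2.466×10⁻⁷·(0.000661658)^1.8025 = 2.466×10⁻⁷·1.85863e-06 ≈ 4.583e-13.

4.6e-13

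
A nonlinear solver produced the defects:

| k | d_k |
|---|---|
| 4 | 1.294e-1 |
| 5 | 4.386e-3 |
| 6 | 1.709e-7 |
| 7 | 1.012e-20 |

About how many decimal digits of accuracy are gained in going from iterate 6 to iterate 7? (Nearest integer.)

13

Digits gained ≈ log₁₀(d_6/d_7) = log₁₀(1.709e-7/1.012e-20) = log₁₀(1.68874e+13) ≈ 13.228.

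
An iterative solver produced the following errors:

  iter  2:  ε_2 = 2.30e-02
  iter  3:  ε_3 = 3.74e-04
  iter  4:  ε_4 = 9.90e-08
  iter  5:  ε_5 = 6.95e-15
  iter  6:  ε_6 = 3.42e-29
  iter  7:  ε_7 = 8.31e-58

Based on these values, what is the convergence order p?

Consecutive ratios: ε_7/ε_6 = 8.31e-58/3.42e-29 = 2.42982e-29, ε_6/ε_5 = 3.42e-29/6.95e-15 = 4.92086e-15.
p ≈ ln(2.42982e-29)/ln(4.92086e-15) = -65.8871/-32.9453 ≈ 2.00.
So the convergence is quadratic (order 2).

2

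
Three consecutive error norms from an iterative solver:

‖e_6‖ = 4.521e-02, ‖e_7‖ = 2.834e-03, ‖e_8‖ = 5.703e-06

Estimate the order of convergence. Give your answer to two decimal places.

2.24

p ≈ ln(‖e_8‖/‖e_7‖) / ln(‖e_7‖/‖e_6‖)
  = ln(5.703e-06/2.834e-03) / ln(2.834e-03/4.521e-02)
  = ln(0.00201235) / ln(0.0626852)
  = -6.20845 / -2.76963 ≈ 2.24162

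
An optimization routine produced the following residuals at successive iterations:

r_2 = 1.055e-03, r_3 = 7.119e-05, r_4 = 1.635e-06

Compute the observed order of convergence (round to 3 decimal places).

1.400

p ≈ ln(r_4/r_3) / ln(r_3/r_2)
  = ln(1.635e-06/7.119e-05) / ln(7.119e-05/1.055e-03)
  = ln(0.0229667) / ln(0.0674787)
  = -3.773710 / -2.695943 ≈ 1.399774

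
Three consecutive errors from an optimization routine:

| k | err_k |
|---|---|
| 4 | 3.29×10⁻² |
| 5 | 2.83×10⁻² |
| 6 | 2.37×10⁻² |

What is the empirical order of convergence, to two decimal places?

1.18

p ≈ ln(err_6/err_5) / ln(err_5/err_4)
  = ln(2.37×10⁻²/2.83×10⁻²) / ln(2.83×10⁻²/3.29×10⁻²)
  = ln(0.837456) / ln(0.860182)
  = -0.17739 / -0.15061 ≈ 1.17781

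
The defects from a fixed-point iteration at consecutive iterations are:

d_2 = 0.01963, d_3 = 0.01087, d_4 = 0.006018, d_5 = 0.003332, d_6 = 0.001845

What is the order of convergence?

Consecutive ratios: d_6/d_5 = 0.001845/0.003332 = 0.553721, d_5/d_4 = 0.003332/0.006018 = 0.553672.
p ≈ ln(0.553721)/ln(0.553672) = -0.5911/-0.5912 ≈ 1.00.
So the convergence is linear (order 1).

1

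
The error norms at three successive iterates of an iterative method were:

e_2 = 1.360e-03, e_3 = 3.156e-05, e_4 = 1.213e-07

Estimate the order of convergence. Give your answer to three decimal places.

1.478

p ≈ ln(e_4/e_3) / ln(e_3/e_2)
  = ln(1.213e-07/3.156e-05) / ln(3.156e-05/1.360e-03)
  = ln(0.00384347) / ln(0.0232059)
  = -5.561380 / -3.763349 ≈ 1.477774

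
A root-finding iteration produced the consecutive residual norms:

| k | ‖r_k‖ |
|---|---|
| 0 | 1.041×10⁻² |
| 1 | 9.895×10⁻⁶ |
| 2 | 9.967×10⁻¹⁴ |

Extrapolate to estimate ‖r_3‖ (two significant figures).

6.9e-35

First estimate the order: p ≈ ln(‖r_2‖/‖r_1‖) / ln(‖r_1‖/‖r_0‖) = ln(9.967×10⁻¹⁴/9.895×10⁻⁶)/ln(9.895×10⁻⁶/1.041×10⁻²) = ln(1.00728e-08)/ln(0.000950528) ≈ 2.6462.
Then ‖r_3‖ ≈ ‖r_2‖·(‖r_2‖/‖r_1‖)^p = 9.967×10⁻¹⁴·(1.00728e-08)^2.6462 = 9.967×10⁻¹⁴·6.8982e-22 ≈ 6.875e-35.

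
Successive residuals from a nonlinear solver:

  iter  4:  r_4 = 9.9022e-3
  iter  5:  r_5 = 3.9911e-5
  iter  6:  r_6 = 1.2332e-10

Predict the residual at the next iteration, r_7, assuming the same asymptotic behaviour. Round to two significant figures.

First estimate the order: p ≈ ln(r_6/r_5) / ln(r_5/r_4) = ln(1.2332e-10/3.9911e-5)/ln(3.9911e-5/9.9022e-3) = ln(3.08987e-06)/ln(0.00403052) ≈ 2.3010.
Then r_7 ≈ r_6·(r_6/r_5)^p = 1.2332e-10·(3.08987e-06)^2.3010 = 1.2332e-10·2.09581e-13 ≈ 2.585e-23.

2.6e-23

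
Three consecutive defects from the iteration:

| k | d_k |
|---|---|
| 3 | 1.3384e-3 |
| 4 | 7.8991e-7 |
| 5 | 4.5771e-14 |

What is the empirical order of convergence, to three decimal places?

2.241

p ≈ ln(d_5/d_4) / ln(d_4/d_3)
  = ln(4.5771e-14/7.8991e-7) / ln(7.8991e-7/1.3384e-3)
  = ln(5.79446e-08) / ln(0.00059019)
  = -16.663778 / -7.435066 ≈ 2.241241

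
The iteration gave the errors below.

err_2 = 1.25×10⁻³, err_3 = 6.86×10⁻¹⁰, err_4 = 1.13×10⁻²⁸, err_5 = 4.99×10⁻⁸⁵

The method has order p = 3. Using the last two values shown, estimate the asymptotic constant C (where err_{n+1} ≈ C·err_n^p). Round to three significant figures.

C ≈ err_5 / err_4^3
  = 4.99×10⁻⁸⁵ / (1.13×10⁻²⁸)^3
  = 4.99×10⁻⁸⁵ / 1.4429e-84 ≈ 0.34583

0.346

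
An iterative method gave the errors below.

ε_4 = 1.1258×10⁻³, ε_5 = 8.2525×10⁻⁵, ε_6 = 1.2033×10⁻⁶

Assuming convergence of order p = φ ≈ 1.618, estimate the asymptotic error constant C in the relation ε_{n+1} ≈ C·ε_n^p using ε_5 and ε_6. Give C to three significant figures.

4.87

C ≈ ε_6 / ε_5^1.618
  = 1.2033×10⁻⁶ / (8.2525×10⁻⁵)^1.618
  = 1.2033×10⁻⁶ / 2.47193e-07 ≈ 4.8679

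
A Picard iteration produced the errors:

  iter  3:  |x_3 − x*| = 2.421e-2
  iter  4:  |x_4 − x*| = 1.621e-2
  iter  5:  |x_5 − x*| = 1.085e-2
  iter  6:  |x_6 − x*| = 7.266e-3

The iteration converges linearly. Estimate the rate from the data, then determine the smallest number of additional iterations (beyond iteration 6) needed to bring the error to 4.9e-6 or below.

Rate ρ ≈ |x_6 − x*|/|x_5 − x*| = 7.266e-3/1.085e-2 = 0.6697.
After j more steps, |x_{6+j} − x*| ≈ 7.266e-3·ρ^j; need ρ^j ≤ 4.9e-6/7.266e-3 = 0.000674374.
j ≥ ln(0.000674374)/ln(0.6697) = -7.3017/-0.40093 = 18.212.
So 19 more iterations are needed.

19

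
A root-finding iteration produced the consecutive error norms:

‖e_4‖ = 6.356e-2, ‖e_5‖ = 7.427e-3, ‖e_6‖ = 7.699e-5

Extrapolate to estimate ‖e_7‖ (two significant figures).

First estimate the order: p ≈ ln(‖e_6‖/‖e_5‖) / ln(‖e_5‖/‖e_4‖) = ln(7.699e-5/7.427e-3)/ln(7.427e-3/6.356e-2) = ln(0.0103662)/ln(0.11685) ≈ 2.1283.
Then ‖e_7‖ ≈ ‖e_6‖·(‖e_6‖/‖e_5‖)^p = 7.699e-5·(0.0103662)^2.1283 = 7.699e-5·5.9792e-05 ≈ 4.603e-09.

4.6e-9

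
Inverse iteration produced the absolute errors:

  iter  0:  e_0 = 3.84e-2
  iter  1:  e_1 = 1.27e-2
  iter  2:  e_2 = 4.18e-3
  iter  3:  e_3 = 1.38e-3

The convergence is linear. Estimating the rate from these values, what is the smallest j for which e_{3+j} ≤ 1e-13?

22

Rate ρ ≈ e_3/e_2 = 1.38e-3/4.18e-3 = 0.3301.
After j more steps, e_{3+j} ≈ 1.38e-3·ρ^j; need ρ^j ≤ 1e-13/1.38e-3 = 7.24638e-11.
j ≥ ln(7.24638e-11)/ln(0.3301) = -23.3479/-1.10836 = 21.065.
So 22 more iterations are needed.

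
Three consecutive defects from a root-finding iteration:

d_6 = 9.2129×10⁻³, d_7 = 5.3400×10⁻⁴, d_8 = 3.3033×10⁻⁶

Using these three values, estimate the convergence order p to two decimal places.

p ≈ ln(d_8/d_7) / ln(d_7/d_6)
  = ln(3.3033×10⁻⁶/5.3400×10⁻⁴) / ln(5.3400×10⁻⁴/9.2129×10⁻³)
  = ln(0.00618596) / ln(0.0579622)
  = -5.08547 / -2.84796 ≈ 1.78565

1.79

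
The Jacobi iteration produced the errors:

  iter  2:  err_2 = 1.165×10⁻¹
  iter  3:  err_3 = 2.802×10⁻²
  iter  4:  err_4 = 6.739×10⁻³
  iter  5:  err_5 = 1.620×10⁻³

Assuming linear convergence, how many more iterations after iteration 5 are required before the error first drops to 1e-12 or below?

15

Rate ρ ≈ err_5/err_4 = 1.620×10⁻³/6.739×10⁻³ = 0.2404.
After j more steps, err_{5+j} ≈ 1.620×10⁻³·ρ^j; need ρ^j ≤ 1e-12/1.620×10⁻³ = 6.17284e-10.
j ≥ ln(6.17284e-10)/ln(0.2404) = -21.2057/-1.42545 = 14.876.
So 15 more iterations are needed.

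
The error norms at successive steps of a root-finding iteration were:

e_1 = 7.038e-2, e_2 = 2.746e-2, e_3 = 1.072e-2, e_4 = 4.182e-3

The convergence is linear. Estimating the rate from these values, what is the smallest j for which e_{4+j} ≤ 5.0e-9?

Rate ρ ≈ e_4/e_3 = 4.182e-3/1.072e-2 = 0.3901.
After j more steps, e_{4+j} ≈ 4.182e-3·ρ^j; need ρ^j ≤ 5.0e-9/4.182e-3 = 1.1956e-06.
j ≥ ln(1.1956e-06)/ln(0.3901) = -13.6369/-0.94135 = 14.487.
So 15 more iterations are needed.

15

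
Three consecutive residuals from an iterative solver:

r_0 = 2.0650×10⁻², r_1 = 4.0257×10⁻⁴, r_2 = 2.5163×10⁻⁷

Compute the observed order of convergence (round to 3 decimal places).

1.874

p ≈ ln(r_2/r_1) / ln(r_1/r_0)
  = ln(2.5163×10⁻⁷/4.0257×10⁻⁴) / ln(4.0257×10⁻⁴/2.0650×10⁻²)
  = ln(0.000625059) / ln(0.0194949)
  = -7.377665 / -3.937602 ≈ 1.873644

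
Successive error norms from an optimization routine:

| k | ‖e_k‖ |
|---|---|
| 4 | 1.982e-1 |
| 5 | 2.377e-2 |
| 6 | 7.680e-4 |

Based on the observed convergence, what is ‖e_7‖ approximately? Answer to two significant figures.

First estimate the order: p ≈ ln(‖e_6‖/‖e_5‖) / ln(‖e_5‖/‖e_4‖) = ln(7.680e-4/2.377e-2)/ln(2.377e-2/1.982e-1) = ln(0.0323096)/ln(0.119929) ≈ 1.6184.
Then ‖e_7‖ ≈ ‖e_6‖·(‖e_6‖/‖e_5‖)^p = 7.680e-4·(0.0323096)^1.6184 = 7.680e-4·0.00386814 ≈ 2.971e-06.

3.0e-6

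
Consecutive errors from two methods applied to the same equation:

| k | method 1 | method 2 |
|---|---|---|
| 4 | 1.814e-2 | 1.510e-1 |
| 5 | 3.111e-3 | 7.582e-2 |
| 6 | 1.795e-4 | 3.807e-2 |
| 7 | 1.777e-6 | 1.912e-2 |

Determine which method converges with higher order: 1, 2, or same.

Method 1: p ≈ ln(1.777e-6/1.795e-4)/ln(1.795e-4/3.111e-3) ≈ 1.62.
Method 2: p ≈ ln(1.912e-2/3.807e-2)/ln(3.807e-2/7.582e-2) ≈ 1.00.
Method 1 has the higher order (≈1.6 vs ≈1.0).

1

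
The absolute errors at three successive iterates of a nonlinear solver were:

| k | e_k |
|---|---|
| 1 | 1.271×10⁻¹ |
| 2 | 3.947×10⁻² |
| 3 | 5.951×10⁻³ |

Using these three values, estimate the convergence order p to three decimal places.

p ≈ ln(e_3/e_2) / ln(e_2/e_1)
  = ln(5.951×10⁻³/3.947×10⁻²) / ln(3.947×10⁻²/1.271×10⁻¹)
  = ln(0.150773) / ln(0.310543)
  = -1.891980 / -1.169433 ≈ 1.617861

1.618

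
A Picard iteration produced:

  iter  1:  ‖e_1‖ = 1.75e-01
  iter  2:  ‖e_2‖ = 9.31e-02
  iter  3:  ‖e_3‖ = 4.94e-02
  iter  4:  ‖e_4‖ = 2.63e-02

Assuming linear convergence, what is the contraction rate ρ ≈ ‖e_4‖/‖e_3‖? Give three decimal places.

0.532

ρ ≈ ‖e_4‖/‖e_3‖ = 2.63e-02/4.94e-02 = 0.53239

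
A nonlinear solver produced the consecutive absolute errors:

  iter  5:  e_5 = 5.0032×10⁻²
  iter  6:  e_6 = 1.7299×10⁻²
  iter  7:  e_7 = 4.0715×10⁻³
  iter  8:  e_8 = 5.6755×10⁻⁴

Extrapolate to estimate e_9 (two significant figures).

3.9e-5

First estimate the order: p ≈ ln(e_8/e_7) / ln(e_7/e_6) = ln(5.6755×10⁻⁴/4.0715×10⁻³)/ln(4.0715×10⁻³/1.7299×10⁻²) = ln(0.139396)/ln(0.23536) ≈ 1.3621.
Then e_9 ≈ e_8·(e_8/e_7)^p = 5.6755×10⁻⁴·(0.139396)^1.3621 = 5.6755×10⁻⁴·0.0682941 ≈ 3.876e-05.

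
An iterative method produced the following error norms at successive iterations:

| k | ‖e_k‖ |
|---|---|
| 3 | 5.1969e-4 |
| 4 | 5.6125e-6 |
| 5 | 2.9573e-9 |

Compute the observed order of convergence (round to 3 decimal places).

1.667

p ≈ ln(‖e_5‖/‖e_4‖) / ln(‖e_4‖/‖e_3‖)
  = ln(2.9573e-9/5.6125e-6) / ln(5.6125e-6/5.1969e-4)
  = ln(0.000526913) / ln(0.0107997)
  = -7.548475 / -4.528237 ≈ 1.666979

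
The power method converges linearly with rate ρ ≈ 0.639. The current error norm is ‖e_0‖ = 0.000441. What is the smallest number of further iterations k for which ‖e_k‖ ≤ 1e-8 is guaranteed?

24

After k steps, ‖e_k‖ ≈ 0.000441·0.639^k.
Need 0.639^k ≤ 1e-8/0.000441 = 2.26757e-05.
k ≥ ln(2.26757e-05)/ln(0.639) = -10.6942/-0.44785 = 23.879.
Smallest integer k = 24.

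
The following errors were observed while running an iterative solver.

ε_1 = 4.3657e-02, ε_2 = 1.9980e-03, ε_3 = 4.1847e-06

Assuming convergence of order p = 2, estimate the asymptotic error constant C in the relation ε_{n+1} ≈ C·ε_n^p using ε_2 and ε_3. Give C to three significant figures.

1.05

C ≈ ε_3 / ε_2^2
  = 4.1847e-06 / (1.9980e-03)^2
  = 4.1847e-06 / 3.992e-06 ≈ 1.0483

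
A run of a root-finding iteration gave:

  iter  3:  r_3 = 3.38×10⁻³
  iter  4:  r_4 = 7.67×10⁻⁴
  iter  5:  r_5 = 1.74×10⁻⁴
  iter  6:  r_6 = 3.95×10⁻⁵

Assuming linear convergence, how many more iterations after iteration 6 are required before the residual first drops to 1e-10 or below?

Rate ρ ≈ r_6/r_5 = 3.95×10⁻⁵/1.74×10⁻⁴ = 0.2270.
After j more steps, r_{6+j} ≈ 3.95×10⁻⁵·ρ^j; need ρ^j ≤ 1e-10/3.95×10⁻⁵ = 2.53165e-06.
j ≥ ln(2.53165e-06)/ln(0.2270) = -12.8866/-1.48281 = 8.691.
So 9 more iterations are needed.

9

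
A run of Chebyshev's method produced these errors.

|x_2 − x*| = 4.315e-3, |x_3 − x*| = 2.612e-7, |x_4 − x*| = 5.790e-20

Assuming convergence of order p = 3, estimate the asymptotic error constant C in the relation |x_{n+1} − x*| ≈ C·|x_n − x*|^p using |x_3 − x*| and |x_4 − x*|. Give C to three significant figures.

3.25

C ≈ |x_4 − x*| / |x_3 − x*|^3
  = 5.790e-20 / (2.612e-7)^3
  = 5.790e-20 / 1.78205e-20 ≈ 3.2491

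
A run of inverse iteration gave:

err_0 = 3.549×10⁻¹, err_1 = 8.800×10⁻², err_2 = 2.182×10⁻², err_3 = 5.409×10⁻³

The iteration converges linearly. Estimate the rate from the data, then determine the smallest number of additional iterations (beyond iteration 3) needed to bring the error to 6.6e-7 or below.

Rate ρ ≈ err_3/err_2 = 5.409×10⁻³/2.182×10⁻² = 0.2479.
After j more steps, err_{3+j} ≈ 5.409×10⁻³·ρ^j; need ρ^j ≤ 6.6e-7/5.409×10⁻³ = 0.000122019.
j ≥ ln(0.000122019)/ln(0.2479) = -9.0113/-1.39473 = 6.461.
So 7 more iterations are needed.

7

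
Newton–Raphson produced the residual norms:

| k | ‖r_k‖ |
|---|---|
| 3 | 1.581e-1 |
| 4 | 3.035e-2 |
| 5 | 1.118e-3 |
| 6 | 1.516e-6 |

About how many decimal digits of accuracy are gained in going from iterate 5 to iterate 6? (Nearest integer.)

3

Digits gained ≈ log₁₀(‖r_5‖/‖r_6‖) = log₁₀(1.118e-3/1.516e-6) = log₁₀(737.467) ≈ 2.868.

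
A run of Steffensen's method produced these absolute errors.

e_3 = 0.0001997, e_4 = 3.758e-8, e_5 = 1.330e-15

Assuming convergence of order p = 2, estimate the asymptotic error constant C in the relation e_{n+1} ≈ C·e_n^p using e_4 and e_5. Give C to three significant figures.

C ≈ e_5 / e_4^2
  = 1.330e-15 / (3.758e-8)^2
  = 1.330e-15 / 1.41226e-15 ≈ 0.94176

0.942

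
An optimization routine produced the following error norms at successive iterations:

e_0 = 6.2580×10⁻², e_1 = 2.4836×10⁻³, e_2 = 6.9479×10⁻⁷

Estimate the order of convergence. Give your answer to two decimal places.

2.54

p ≈ ln(e_2/e_1) / ln(e_1/e_0)
  = ln(6.9479×10⁻⁷/2.4836×10⁻³) / ln(2.4836×10⁻³/6.2580×10⁻²)
  = ln(0.000279751) / ln(0.0396868)
  = -8.18161 / -3.22674 ≈ 2.53557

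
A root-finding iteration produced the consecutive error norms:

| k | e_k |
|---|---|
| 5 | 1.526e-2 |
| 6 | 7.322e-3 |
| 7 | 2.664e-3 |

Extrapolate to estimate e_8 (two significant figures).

6.6e-4

First estimate the order: p ≈ ln(e_7/e_6) / ln(e_6/e_5) = ln(2.664e-3/7.322e-3)/ln(7.322e-3/1.526e-2) = ln(0.363835)/ln(0.479817) ≈ 1.3768.
Then e_8 ≈ e_7·(e_7/e_6)^p = 2.664e-3·(0.363835)^1.3768 = 2.664e-3·0.248573 ≈ 0.0006622.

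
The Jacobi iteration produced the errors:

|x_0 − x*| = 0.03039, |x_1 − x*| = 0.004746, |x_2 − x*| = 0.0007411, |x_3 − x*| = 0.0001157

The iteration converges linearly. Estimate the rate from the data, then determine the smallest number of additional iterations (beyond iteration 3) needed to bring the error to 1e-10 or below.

8

Rate ρ ≈ |x_3 − x*|/|x_2 − x*| = 0.0001157/0.0007411 = 0.1561.
After j more steps, |x_{3+j} − x*| ≈ 0.0001157·ρ^j; need ρ^j ≤ 1e-10/0.0001157 = 8.64304e-07.
j ≥ ln(8.64304e-07)/ln(0.1561) = -13.9613/-1.85726 = 7.517.
So 8 more iterations are needed.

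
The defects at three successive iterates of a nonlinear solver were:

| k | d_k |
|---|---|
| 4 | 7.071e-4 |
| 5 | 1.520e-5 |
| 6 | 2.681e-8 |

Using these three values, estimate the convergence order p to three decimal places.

p ≈ ln(d_6/d_5) / ln(d_5/d_4)
  = ln(2.681e-8/1.520e-5) / ln(1.520e-5/7.071e-4)
  = ln(0.00176382) / ln(0.0214963)
  = -6.340273 / -3.839874 ≈ 1.651167

1.651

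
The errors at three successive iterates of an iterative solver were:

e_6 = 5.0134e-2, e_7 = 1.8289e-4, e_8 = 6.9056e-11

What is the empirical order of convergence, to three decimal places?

p ≈ ln(e_8/e_7) / ln(e_7/e_6)
  = ln(6.9056e-11/1.8289e-4) / ln(1.8289e-4/5.0134e-2)
  = ln(3.77582e-07) / ln(0.00364802)
  = -14.789478 / -5.613571 ≈ 2.634594

2.635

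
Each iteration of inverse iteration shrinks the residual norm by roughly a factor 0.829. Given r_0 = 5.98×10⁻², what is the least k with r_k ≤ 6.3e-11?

111

After k steps, r_k ≈ 5.98×10⁻²·0.829^k.
Need 0.829^k ≤ 6.3e-11/5.98×10⁻² = 1.05351e-09.
k ≥ ln(1.05351e-09)/ln(0.829) = -20.6711/-0.18754 = 110.222.
Smallest integer k = 111.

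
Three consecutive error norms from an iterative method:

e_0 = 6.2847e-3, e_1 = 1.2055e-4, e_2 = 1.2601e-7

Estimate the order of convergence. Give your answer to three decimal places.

1.736

p ≈ ln(e_2/e_1) / ln(e_1/e_0)
  = ln(1.2601e-7/1.2055e-4) / ln(1.2055e-4/6.2847e-3)
  = ln(0.00104529) / ln(0.0191815)
  = -6.863461 / -3.953809 ≈ 1.735911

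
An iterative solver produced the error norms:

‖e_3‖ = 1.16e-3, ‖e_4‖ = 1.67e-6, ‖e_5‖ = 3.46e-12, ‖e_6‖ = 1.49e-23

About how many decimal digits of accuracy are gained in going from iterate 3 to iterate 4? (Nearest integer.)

3

Digits gained ≈ log₁₀(‖e_3‖/‖e_4‖) = log₁₀(1.16e-3/1.67e-6) = log₁₀(694.611) ≈ 2.842.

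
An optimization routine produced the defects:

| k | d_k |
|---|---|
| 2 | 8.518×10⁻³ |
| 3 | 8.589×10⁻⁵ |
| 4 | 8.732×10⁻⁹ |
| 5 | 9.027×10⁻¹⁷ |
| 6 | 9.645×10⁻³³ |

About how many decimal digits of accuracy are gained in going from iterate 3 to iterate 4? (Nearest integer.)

Digits gained ≈ log₁₀(d_3/d_4) = log₁₀(8.589×10⁻⁵/8.732×10⁻⁹) = log₁₀(9836.23) ≈ 3.993.

4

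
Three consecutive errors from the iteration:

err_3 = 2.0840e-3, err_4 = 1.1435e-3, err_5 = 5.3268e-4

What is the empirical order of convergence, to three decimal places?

p ≈ ln(err_5/err_4) / ln(err_4/err_3)
  = ln(5.3268e-4/1.1435e-3) / ln(1.1435e-3/2.0840e-3)
  = ln(0.465833) / ln(0.548704)
  = -0.763928 / -0.600196 ≈ 1.272798

1.273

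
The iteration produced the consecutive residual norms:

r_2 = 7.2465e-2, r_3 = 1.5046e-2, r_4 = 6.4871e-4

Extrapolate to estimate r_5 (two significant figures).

1.2e-6

First estimate the order: p ≈ ln(r_4/r_3) / ln(r_3/r_2) = ln(6.4871e-4/1.5046e-2)/ln(1.5046e-2/7.2465e-2) = ln(0.0431151)/ln(0.207631) ≈ 1.9999.
Then r_5 ≈ r_4·(r_4/r_3)^p = 6.4871e-4·(0.0431151)^1.9999 = 6.4871e-4·0.0018595 ≈ 1.206e-06.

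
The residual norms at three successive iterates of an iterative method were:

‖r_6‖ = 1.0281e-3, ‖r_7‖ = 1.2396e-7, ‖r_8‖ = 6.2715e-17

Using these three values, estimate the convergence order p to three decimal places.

2.372

p ≈ ln(‖r_8‖/‖r_7‖) / ln(‖r_7‖/‖r_6‖)
  = ln(6.2715e-17/1.2396e-7) / ln(1.2396e-7/1.0281e-3)
  = ln(5.05929e-10) / ln(0.000120572)
  = -21.404625 / -9.023263 ≈ 2.372160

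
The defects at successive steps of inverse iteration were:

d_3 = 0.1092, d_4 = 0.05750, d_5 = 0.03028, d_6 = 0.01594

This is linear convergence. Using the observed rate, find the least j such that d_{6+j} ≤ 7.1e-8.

Rate ρ ≈ d_6/d_5 = 0.01594/0.03028 = 0.5264.
After j more steps, d_{6+j} ≈ 0.01594·ρ^j; need ρ^j ≤ 7.1e-8/0.01594 = 4.4542e-06.
j ≥ ln(4.4542e-06)/ln(0.5264) = -12.3217/-0.64169 = 19.202.
So 20 more iterations are needed.

20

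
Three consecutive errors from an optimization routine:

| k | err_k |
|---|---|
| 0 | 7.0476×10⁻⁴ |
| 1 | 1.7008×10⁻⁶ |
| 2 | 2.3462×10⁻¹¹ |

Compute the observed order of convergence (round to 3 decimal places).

p ≈ ln(err_2/err_1) / ln(err_1/err_0)
  = ln(2.3462×10⁻¹¹/1.7008×10⁻⁶) / ln(1.7008×10⁻⁶/7.0476×10⁻⁴)
  = ln(1.37947e-05) / ln(0.0024133)
  = -11.191226 / -6.026760 ≈ 1.856922

1.857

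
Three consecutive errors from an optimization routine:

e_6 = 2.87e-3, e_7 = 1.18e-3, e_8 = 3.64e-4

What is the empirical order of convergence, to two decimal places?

1.32

p ≈ ln(e_8/e_7) / ln(e_7/e_6)
  = ln(3.64e-4/1.18e-3) / ln(1.18e-3/2.87e-3)
  = ln(0.308475) / ln(0.41115)
  = -1.17611 / -0.88880 ≈ 1.32326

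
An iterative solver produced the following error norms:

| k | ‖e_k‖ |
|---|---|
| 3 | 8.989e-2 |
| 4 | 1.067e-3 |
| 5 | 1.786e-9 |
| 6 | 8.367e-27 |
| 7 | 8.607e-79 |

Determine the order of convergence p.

Consecutive ratios: ‖e_7‖/‖e_6‖ = 8.607e-79/8.367e-27 = 1.02868e-52, ‖e_6‖/‖e_5‖ = 8.367e-27/1.786e-9 = 4.68477e-18.
p ≈ ln(1.02868e-52)/ln(4.68477e-18) = -119.7061/-39.9022 ≈ 3.00.
So the convergence is cubic (order 3).

3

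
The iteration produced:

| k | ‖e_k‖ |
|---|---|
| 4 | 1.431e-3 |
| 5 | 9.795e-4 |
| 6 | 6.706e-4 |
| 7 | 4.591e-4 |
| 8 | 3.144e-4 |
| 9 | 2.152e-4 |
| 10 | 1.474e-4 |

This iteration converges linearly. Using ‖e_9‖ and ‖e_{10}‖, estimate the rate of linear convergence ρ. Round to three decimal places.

0.685

ρ ≈ ‖e_{10}‖/‖e_9‖ = 1.474e-4/2.152e-4 = 0.68494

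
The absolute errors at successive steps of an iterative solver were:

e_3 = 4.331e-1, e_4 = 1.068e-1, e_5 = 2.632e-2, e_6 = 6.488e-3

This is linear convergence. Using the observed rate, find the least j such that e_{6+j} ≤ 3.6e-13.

Rate ρ ≈ e_6/e_5 = 6.488e-3/2.632e-2 = 0.2465.
After j more steps, e_{6+j} ≈ 6.488e-3·ρ^j; need ρ^j ≤ 3.6e-13/6.488e-3 = 5.54871e-11.
j ≥ ln(5.54871e-11)/ln(0.2465) = -23.6149/-1.40039 = 16.863.
So 17 more iterations are needed.

17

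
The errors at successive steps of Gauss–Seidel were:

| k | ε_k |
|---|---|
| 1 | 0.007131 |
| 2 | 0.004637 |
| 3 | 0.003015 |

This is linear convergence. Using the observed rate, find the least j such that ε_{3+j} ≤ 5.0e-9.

Rate ρ ≈ ε_3/ε_2 = 0.003015/0.004637 = 0.6502.
After j more steps, ε_{3+j} ≈ 0.003015·ρ^j; need ρ^j ≤ 5.0e-9/0.003015 = 1.65837e-06.
j ≥ ln(1.65837e-06)/ln(0.6502) = -13.3097/-0.43048 = 30.918.
So 31 more iterations are needed.

31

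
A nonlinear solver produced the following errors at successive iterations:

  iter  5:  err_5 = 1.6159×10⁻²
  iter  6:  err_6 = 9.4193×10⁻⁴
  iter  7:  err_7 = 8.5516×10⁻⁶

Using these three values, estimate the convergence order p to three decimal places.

p ≈ ln(err_7/err_6) / ln(err_6/err_5)
  = ln(8.5516×10⁻⁶/9.4193×10⁻⁴) / ln(9.4193×10⁻⁴/1.6159×10⁻²)
  = ln(0.00907881) / ln(0.0582914)
  = -4.701812 / -2.842301 ≈ 1.654227

1.654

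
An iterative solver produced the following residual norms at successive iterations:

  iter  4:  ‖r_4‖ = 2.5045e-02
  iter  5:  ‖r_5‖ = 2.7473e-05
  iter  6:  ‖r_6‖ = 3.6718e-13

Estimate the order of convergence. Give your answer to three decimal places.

2.660

p ≈ ln(‖r_6‖/‖r_5‖) / ln(‖r_5‖/‖r_4‖)
  = ln(3.6718e-13/2.7473e-05) / ln(2.7473e-05/2.5045e-02)
  = ln(1.33651e-08) / ln(0.00109695)
  = -18.130619 / -6.815222 ≈ 2.660312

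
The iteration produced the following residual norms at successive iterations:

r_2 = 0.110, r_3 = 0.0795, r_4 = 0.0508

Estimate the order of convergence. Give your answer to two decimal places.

p ≈ ln(r_4/r_3) / ln(r_3/r_2)
  = ln(0.0508/0.0795) / ln(0.0795/0.110)
  = ln(0.638994) / ln(0.722727)
  = -0.44786 / -0.32472 ≈ 1.37922

1.38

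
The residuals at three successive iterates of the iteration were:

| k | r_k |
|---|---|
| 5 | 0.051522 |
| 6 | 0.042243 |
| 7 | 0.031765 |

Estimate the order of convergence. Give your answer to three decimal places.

1.436

p ≈ ln(r_7/r_6) / ln(r_6/r_5)
  = ln(0.031765/0.042243) / ln(0.042243/0.051522)
  = ln(0.751959) / ln(0.819902)
  = -0.285073 / -0.198570 ≈ 1.435630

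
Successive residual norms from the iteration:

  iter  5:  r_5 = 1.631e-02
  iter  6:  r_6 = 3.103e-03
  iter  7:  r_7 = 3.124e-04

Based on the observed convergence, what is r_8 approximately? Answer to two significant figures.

First estimate the order: p ≈ ln(r_7/r_6) / ln(r_6/r_5) = ln(3.124e-04/3.103e-03)/ln(3.103e-03/1.631e-02) = ln(0.100677)/ln(0.190251) ≈ 1.3835.
Then r_8 ≈ r_7·(r_7/r_6)^p = 3.124e-04·(0.100677)^1.3835 = 3.124e-04·0.0417402 ≈ 1.304e-05.

1.3e-5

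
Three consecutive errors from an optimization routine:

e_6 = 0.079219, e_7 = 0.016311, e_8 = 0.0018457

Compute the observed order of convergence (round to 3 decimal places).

p ≈ ln(e_8/e_7) / ln(e_7/e_6)
  = ln(0.0018457/0.016311) / ln(0.016311/0.079219)
  = ln(0.113157) / ln(0.205898)
  = -2.178979 / -1.580374 ≈ 1.378774

1.379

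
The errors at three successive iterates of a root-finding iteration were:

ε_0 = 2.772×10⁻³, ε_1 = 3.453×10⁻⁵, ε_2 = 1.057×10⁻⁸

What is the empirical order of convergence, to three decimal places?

1.845

p ≈ ln(ε_2/ε_1) / ln(ε_1/ε_0)
  = ln(1.057×10⁻⁸/3.453×10⁻⁵) / ln(3.453×10⁻⁵/2.772×10⁻³)
  = ln(0.000306111) / ln(0.0124567)
  = -8.091563 / -4.385497 ≈ 1.845073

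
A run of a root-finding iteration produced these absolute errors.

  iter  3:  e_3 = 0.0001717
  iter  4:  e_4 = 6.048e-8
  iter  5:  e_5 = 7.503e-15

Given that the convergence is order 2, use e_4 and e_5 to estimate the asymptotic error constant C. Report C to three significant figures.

2.05

C ≈ e_5 / e_4^2
  = 7.503e-15 / (6.048e-8)^2
  = 7.503e-15 / 3.65783e-15 ≈ 2.0512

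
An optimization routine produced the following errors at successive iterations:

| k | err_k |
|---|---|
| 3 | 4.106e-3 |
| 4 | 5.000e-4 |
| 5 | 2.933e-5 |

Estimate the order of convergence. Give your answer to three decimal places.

p ≈ ln(err_5/err_4) / ln(err_4/err_3)
  = ln(2.933e-5/5.000e-4) / ln(5.000e-4/4.106e-3)
  = ln(0.05866) / ln(0.121773)
  = -2.835997 / -2.105597 ≈ 1.346885

1.347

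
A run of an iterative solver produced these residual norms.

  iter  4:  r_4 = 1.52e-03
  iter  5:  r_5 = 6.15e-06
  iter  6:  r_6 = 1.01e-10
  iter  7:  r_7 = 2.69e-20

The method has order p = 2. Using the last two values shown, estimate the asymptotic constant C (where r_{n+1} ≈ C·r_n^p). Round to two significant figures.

C ≈ r_7 / r_6^2
  = 2.69e-20 / (1.01e-10)^2
  = 2.69e-20 / 1.0201e-20 ≈ 2.637

2.6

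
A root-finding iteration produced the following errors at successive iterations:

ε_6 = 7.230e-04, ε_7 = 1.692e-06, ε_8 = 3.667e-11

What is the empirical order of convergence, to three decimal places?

p ≈ ln(ε_8/ε_7) / ln(ε_7/ε_6)
  = ln(3.667e-11/1.692e-06) / ln(1.692e-06/7.230e-04)
  = ln(2.16726e-05) / ln(0.00234025)
  = -10.739462 / -6.057498 ≈ 1.772920

1.773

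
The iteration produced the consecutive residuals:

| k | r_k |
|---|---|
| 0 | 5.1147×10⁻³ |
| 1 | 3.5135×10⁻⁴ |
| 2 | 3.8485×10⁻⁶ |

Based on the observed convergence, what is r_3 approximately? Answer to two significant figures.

1.9e-9

First estimate the order: p ≈ ln(r_2/r_1) / ln(r_1/r_0) = ln(3.8485×10⁻⁶/3.5135×10⁻⁴)/ln(3.5135×10⁻⁴/5.1147×10⁻³) = ln(0.0109535)/ln(0.0686942) ≈ 1.6856.
Then r_3 ≈ r_2·(r_2/r_1)^p = 3.8485×10⁻⁶·(0.0109535)^1.6856 = 3.8485×10⁻⁶·0.000495987 ≈ 1.909e-09.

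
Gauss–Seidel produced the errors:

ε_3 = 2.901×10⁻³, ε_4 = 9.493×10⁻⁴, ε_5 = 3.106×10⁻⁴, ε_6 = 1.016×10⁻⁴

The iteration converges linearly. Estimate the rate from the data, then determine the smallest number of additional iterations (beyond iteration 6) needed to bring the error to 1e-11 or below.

15

Rate ρ ≈ ε_6/ε_5 = 1.016×10⁻⁴/3.106×10⁻⁴ = 0.3271.
After j more steps, ε_{6+j} ≈ 1.016×10⁻⁴·ρ^j; need ρ^j ≤ 1e-11/1.016×10⁻⁴ = 9.84252e-08.
j ≥ ln(9.84252e-08)/ln(0.3271) = -16.1340/-1.11749 = 14.438.
So 15 more iterations are needed.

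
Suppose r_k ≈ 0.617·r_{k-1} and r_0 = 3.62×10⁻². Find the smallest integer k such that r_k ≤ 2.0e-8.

After k steps, r_k ≈ 3.62×10⁻²·0.617^k.
Need 0.617^k ≤ 2.0e-8/3.62×10⁻² = 5.52486e-07.
k ≥ ln(5.52486e-07)/ln(0.617) = -14.4088/-0.48289 = 29.839.
Smallest integer k = 30.

30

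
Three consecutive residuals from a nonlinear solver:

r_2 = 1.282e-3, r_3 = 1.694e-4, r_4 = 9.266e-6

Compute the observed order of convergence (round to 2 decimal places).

1.44

p ≈ ln(r_4/r_3) / ln(r_3/r_2)
  = ln(9.266e-6/1.694e-4) / ln(1.694e-4/1.282e-3)
  = ln(0.0546989) / ln(0.132137)
  = -2.90591 / -2.02392 ≈ 1.43578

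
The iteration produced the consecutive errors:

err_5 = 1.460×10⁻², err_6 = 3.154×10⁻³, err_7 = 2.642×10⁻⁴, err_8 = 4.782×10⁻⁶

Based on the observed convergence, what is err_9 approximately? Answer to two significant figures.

First estimate the order: p ≈ ln(err_8/err_7) / ln(err_7/err_6) = ln(4.782×10⁻⁶/2.642×10⁻⁴)/ln(2.642×10⁻⁴/3.154×10⁻³) = ln(0.0180999)/ln(0.0837666) ≈ 1.6179.
Then err_9 ≈ err_8·(err_8/err_7)^p = 4.782×10⁻⁶·(0.0180999)^1.6179 = 4.782×10⁻⁶·0.00151738 ≈ 7.256e-09.

7.3e-9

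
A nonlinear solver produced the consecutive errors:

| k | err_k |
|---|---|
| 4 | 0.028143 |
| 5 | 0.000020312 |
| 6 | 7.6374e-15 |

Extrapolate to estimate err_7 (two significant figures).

4.1e-43

First estimate the order: p ≈ ln(err_6/err_5) / ln(err_5/err_4) = ln(7.6374e-15/0.000020312)/ln(0.000020312/0.028143) = ln(3.76004e-10)/ln(0.000721743) ≈ 3.0000.
Then err_7 ≈ err_6·(err_6/err_5)^p = 7.6374e-15·(3.76004e-10)^3.0000 = 7.6374e-15·5.31591e-29 ≈ 4.06e-43.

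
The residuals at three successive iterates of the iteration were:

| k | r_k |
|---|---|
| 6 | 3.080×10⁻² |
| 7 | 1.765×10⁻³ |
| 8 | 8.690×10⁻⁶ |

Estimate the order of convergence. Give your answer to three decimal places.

1.858

p ≈ ln(r_8/r_7) / ln(r_7/r_6)
  = ln(8.690×10⁻⁶/1.765×10⁻³) / ln(1.765×10⁻³/3.080×10⁻²)
  = ln(0.00492351) / ln(0.0573052)
  = -5.313734 / -2.859364 ≈ 1.858362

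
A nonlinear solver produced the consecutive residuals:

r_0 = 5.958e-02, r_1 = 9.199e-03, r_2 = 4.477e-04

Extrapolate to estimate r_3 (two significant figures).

First estimate the order: p ≈ ln(r_2/r_1) / ln(r_1/r_0) = ln(4.477e-04/9.199e-03)/ln(9.199e-03/5.958e-02) = ln(0.0486683)/ln(0.154397) ≈ 1.6180.
Then r_3 ≈ r_2·(r_2/r_1)^p = 4.477e-04·(0.0486683)^1.6180 = 4.477e-04·0.00751561 ≈ 3.365e-06.

3.4e-6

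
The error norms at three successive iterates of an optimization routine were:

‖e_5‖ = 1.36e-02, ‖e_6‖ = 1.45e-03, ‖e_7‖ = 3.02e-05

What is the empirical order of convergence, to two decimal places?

1.73

p ≈ ln(‖e_7‖/‖e_6‖) / ln(‖e_6‖/‖e_5‖)
  = ln(3.02e-05/1.45e-03) / ln(1.45e-03/1.36e-02)
  = ln(0.0208276) / ln(0.106618)
  = -3.87148 / -2.23850 ≈ 1.72950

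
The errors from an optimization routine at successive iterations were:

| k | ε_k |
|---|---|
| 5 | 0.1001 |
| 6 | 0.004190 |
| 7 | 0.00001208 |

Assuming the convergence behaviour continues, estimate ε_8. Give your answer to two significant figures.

First estimate the order: p ≈ ln(ε_7/ε_6) / ln(ε_6/ε_5) = ln(0.00001208/0.004190)/ln(0.004190/0.1001) = ln(0.00288305)/ln(0.0418581) ≈ 1.8431.
Then ε_8 ≈ ε_7·(ε_7/ε_6)^p = 0.00001208·(0.00288305)^1.8431 = 0.00001208·2.08091e-05 ≈ 2.514e-10.

2.5e-10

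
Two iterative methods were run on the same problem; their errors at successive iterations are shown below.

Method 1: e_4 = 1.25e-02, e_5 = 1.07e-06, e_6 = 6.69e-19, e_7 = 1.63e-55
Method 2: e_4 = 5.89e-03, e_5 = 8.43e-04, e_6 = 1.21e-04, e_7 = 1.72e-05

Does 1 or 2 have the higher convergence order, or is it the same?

Method 1: p ≈ ln(1.63e-55/6.69e-19)/ln(6.69e-19/1.07e-06) ≈ 3.00.
Method 2: p ≈ ln(1.72e-05/1.21e-04)/ln(1.21e-04/8.43e-04) ≈ 1.00.
Method 1 has the higher order (≈3.0 vs ≈1.0).

1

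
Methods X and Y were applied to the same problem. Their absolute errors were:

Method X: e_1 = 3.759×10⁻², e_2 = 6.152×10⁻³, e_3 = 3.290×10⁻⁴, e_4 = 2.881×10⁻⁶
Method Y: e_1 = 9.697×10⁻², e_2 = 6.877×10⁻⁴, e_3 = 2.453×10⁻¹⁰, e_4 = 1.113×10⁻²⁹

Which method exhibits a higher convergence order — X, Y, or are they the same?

Y

Method X: p ≈ ln(2.881×10⁻⁶/3.290×10⁻⁴)/ln(3.290×10⁻⁴/6.152×10⁻³) ≈ 1.62.
Method Y: p ≈ ln(1.113×10⁻²⁹/2.453×10⁻¹⁰)/ln(2.453×10⁻¹⁰/6.877×10⁻⁴) ≈ 3.00.
Method Y has the higher order (≈3.0 vs ≈1.6).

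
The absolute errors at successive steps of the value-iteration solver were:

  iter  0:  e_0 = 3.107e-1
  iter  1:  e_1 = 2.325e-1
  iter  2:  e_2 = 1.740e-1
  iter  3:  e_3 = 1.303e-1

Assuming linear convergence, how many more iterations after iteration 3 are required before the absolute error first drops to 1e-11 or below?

Rate ρ ≈ e_3/e_2 = 1.303e-1/1.740e-1 = 0.7489.
After j more steps, e_{3+j} ≈ 1.303e-1·ρ^j; need ρ^j ≤ 1e-11/1.303e-1 = 7.6746e-11.
j ≥ ln(7.6746e-11)/ln(0.7489) = -23.2905/-0.28915 = 80.548.
So 81 more iterations are needed.

81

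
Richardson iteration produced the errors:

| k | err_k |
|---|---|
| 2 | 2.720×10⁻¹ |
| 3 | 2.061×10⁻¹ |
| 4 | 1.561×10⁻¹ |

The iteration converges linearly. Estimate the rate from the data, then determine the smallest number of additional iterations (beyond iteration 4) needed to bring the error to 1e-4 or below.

27

Rate ρ ≈ err_4/err_3 = 1.561×10⁻¹/2.061×10⁻¹ = 0.7574.
After j more steps, err_{4+j} ≈ 1.561×10⁻¹·ρ^j; need ρ^j ≤ 1e-4/1.561×10⁻¹ = 0.000640615.
j ≥ ln(0.000640615)/ln(0.7574) = -7.3531/-0.27786 = 26.463.
So 27 more iterations are needed.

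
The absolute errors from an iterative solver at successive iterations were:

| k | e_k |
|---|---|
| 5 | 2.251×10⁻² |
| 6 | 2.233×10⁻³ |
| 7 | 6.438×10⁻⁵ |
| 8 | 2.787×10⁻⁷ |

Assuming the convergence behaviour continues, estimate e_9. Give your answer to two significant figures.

6.6e-11

First estimate the order: p ≈ ln(e_8/e_7) / ln(e_7/e_6) = ln(2.787×10⁻⁷/6.438×10⁻⁵)/ln(6.438×10⁻⁵/2.233×10⁻³) = ln(0.00432898)/ln(0.0288312) ≈ 1.5347.
Then e_9 ≈ e_8·(e_8/e_7)^p = 2.787×10⁻⁷·(0.00432898)^1.5347 = 2.787×10⁻⁷·0.000235809 ≈ 6.572e-11.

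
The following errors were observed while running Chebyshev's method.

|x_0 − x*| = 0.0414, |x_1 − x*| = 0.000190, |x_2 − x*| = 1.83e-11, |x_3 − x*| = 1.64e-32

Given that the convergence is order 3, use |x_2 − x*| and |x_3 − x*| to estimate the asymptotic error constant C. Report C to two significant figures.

C ≈ |x_3 − x*| / |x_2 − x*|^3
  = 1.64e-32 / (1.83e-11)^3
  = 1.64e-32 / 6.12849e-33 ≈ 2.676

2.7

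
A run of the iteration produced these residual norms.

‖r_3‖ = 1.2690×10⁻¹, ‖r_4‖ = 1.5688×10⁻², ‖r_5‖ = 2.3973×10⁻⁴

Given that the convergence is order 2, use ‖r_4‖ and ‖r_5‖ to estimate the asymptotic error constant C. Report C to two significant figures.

0.97

C ≈ ‖r_5‖ / ‖r_4‖^2
  = 2.3973×10⁻⁴ / (1.5688×10⁻²)^2
  = 2.3973×10⁻⁴ / 0.000246113 ≈ 0.97406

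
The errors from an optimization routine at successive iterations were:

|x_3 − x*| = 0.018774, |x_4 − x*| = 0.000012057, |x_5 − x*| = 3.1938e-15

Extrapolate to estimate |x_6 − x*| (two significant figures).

First estimate the order: p ≈ ln(|x_5 − x*|/|x_4 − x*|) / ln(|x_4 − x*|/|x_3 − x*|) = ln(3.1938e-15/0.000012057)/ln(0.000012057/0.018774) = ln(2.64892e-10)/ln(0.000642218) ≈ 3.0000.
Then |x_6 − x*| ≈ |x_5 − x*|·(|x_5 − x*|/|x_4 − x*|)^p = 3.1938e-15·(2.64892e-10)^3.0000 = 3.1938e-15·1.85869e-29 ≈ 5.936e-44.

5.9e-44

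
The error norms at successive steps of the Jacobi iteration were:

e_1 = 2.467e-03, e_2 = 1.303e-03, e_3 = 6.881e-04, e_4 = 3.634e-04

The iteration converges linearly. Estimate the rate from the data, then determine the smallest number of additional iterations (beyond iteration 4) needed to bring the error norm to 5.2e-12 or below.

Rate ρ ≈ e_4/e_3 = 3.634e-04/6.881e-04 = 0.5281.
After j more steps, e_{4+j} ≈ 3.634e-04·ρ^j; need ρ^j ≤ 5.2e-12/3.634e-04 = 1.43093e-08.
j ≥ ln(1.43093e-08)/ln(0.5281) = -18.0624/-0.63847 = 28.290.
So 29 more iterations are needed.

29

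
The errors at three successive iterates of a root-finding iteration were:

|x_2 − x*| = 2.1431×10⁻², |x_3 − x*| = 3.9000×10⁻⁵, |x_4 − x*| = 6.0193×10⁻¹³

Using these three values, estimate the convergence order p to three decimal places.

2.851

p ≈ ln(|x_4 − x*|/|x_3 − x*|) / ln(|x_3 − x*|/|x_2 − x*|)
  = ln(6.0193×10⁻¹³/3.9000×10⁻⁵) / ln(3.9000×10⁻⁵/2.1431×10⁻²)
  = ln(1.54341e-08) / ln(0.00181979)
  = -17.986686 / -6.309034 ≈ 2.850941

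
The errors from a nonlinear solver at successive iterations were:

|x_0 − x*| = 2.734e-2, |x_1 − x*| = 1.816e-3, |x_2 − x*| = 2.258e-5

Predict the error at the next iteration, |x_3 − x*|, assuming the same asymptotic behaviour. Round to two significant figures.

1.9e-8

First estimate the order: p ≈ ln(|x_2 − x*|/|x_1 − x*|) / ln(|x_1 − x*|/|x_0 − x*|) = ln(2.258e-5/1.816e-3)/ln(1.816e-3/2.734e-2) = ln(0.0124339)/ln(0.0664228) ≈ 1.6179.
Then |x_3 − x*| ≈ |x_2 − x*|·(|x_2 − x*|/|x_1 − x*|)^p = 2.258e-5·(0.0124339)^1.6179 = 2.258e-5·0.000826543 ≈ 1.866e-08.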